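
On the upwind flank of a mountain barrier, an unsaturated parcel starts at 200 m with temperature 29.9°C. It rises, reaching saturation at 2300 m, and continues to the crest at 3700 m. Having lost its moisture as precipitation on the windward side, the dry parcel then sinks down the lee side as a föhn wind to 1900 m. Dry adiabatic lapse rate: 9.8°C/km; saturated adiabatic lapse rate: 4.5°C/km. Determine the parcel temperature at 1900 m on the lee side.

Dry to 2300 m: -9.8 × 2.1 km = -20.58°C, so T = 9.32°C.
Saturated to 3700 m: -4.5 × 1.4 km = -6.3°C, so T = 3.02°C.
Dry descent to 1900 m: +9.8 × 1.8 km = +17.64°C, so T = 20.66°C.

20.66°C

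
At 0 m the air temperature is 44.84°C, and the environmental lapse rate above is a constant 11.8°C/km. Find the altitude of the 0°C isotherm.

Height above start = (44.84 − 0) / 11.8 = 3.8 km
Altitude = 0 m + 3800 m = 3800 m

3800 m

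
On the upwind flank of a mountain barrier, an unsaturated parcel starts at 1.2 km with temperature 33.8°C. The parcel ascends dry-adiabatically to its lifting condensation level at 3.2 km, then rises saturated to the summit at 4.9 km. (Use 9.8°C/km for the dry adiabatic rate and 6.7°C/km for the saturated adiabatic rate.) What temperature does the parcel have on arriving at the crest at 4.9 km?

1200 → 3200 m (dry, 9.8°C/km): ΔT = -9.8 × 2 = -19.6°C → T = 14.2°C
3200 → 4900 m (saturated, 6.7°C/km): ΔT = -6.7 × 1.7 = -11.39°C → T = 2.81°C

2.81°C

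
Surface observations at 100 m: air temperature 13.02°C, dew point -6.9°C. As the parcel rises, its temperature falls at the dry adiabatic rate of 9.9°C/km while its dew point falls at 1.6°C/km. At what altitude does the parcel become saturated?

T and T_d converge at 9.9 − 1.6 = 8.3°C per km
Height above start = (13.02 − (-6.9)) / 8.3 = 2.4 km
LCL altitude = 100 m + 2400 m = 2500 m

2500 m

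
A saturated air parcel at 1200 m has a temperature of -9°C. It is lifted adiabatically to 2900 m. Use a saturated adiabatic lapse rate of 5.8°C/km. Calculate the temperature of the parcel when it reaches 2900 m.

1200–2900 m, saturated adiabatic: Δz = 1.7 km ⇒ ΔT = -9.86°C; T = -18.86°C

-18.86°C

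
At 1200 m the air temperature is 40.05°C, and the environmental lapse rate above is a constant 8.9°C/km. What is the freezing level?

Height above start = (40.05 − 0) / 8.9 = 4.5 km
Altitude = 1200 m + 4500 m = 5700 m

5700 m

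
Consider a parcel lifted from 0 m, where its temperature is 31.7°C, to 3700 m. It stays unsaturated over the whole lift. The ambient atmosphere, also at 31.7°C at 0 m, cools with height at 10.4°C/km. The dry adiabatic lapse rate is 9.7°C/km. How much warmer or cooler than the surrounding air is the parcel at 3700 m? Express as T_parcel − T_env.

Parcel:
  0–3700 m, dry: Δz = 3.7 km ⇒ ΔT = -35.89°C; T = -4.19°C
Environment:
  0–3700 m, environment: Δz = 3.7 km ⇒ ΔT = -38.48°C; T = -6.78°C
T_parcel − T_env = -4.19 − (-6.78) = +2.59°C

+2.59°C (parcel warmer than environment)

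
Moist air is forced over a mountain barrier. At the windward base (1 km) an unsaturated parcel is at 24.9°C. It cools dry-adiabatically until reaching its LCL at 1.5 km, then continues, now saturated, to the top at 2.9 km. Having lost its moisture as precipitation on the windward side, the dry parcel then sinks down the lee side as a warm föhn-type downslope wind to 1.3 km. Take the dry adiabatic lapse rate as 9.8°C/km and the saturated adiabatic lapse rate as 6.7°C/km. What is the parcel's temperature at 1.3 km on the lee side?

From 1000 m to 1500 m (dry): cools by 9.8 × 0.5 = 4.9°C, giving 20°C.
From 1500 m to 2900 m (saturated): cools by 6.7 × 1.4 = 9.38°C, giving 10.62°C.
From 2900 m to 1300 m (dry descent): warms by 9.8 × 1.6 = 15.68°C, giving 26.3°C.

26.3°C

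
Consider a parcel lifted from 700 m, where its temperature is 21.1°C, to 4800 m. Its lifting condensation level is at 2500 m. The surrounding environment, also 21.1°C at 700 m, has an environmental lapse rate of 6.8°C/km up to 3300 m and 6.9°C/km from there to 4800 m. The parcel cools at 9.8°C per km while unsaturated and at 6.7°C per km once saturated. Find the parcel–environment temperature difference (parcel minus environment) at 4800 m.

-5.02°C (parcel cooler than environment)

Parcel:
  Dry to 2500 m: -9.8 × 1.8 km = -17.64°C, so T = 3.46°C.
  Saturated to 4800 m: -6.7 × 2.3 km = -15.41°C, so T = -11.95°C.
Environment:
  Environment, lower layer to 3300 m: -6.8 × 2.6 km = -17.68°C, so T = 3.42°C.
  Environment, upper layer to 4800 m: -6.9 × 1.5 km = -10.35°C, so T = -6.93°C.
T_parcel − T_env = -11.95 − (-6.93) = -5.02°C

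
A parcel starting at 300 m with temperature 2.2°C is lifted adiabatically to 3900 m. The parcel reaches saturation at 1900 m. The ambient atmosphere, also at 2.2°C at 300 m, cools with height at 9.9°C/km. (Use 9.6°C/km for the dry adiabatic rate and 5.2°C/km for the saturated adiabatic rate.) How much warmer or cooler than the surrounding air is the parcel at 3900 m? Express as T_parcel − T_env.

Parcel:
  Dry to 1900 m: -9.6 × 1.6 km = -15.36°C, so T = -13.16°C.
  Saturated to 3900 m: -5.2 × 2 km = -10.4°C, so T = -23.56°C.
Environment:
  Environment to 3900 m: -9.9 × 3.6 km = -35.64°C, so T = -33.44°C.
T_parcel − T_env = -23.56 − (-33.44) = +9.88°C

+9.88°C (parcel warmer than environment)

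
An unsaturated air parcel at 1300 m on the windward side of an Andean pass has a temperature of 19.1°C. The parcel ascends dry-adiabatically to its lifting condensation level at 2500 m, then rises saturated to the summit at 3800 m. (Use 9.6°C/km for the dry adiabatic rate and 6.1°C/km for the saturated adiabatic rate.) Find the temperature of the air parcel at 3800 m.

-0.35°C

From 1300 m to 2500 m (dry): cools by 9.6 × 1.2 = 11.52°C, giving 7.58°C.
From 2500 m to 3800 m (saturated): cools by 6.1 × 1.3 = 7.93°C, giving -0.35°C.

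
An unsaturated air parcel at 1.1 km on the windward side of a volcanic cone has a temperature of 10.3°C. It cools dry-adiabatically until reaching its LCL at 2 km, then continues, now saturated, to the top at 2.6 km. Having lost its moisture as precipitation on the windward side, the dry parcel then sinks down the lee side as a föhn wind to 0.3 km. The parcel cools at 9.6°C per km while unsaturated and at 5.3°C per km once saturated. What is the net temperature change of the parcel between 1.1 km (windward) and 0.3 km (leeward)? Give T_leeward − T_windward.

+10.26°C

From 1100 m to 2000 m (dry): cools by 9.6 × 0.9 = 8.64°C, giving 1.66°C.
From 2000 m to 2600 m (saturated): cools by 5.3 × 0.6 = 3.18°C, giving -1.52°C.
From 2600 m to 300 m (dry descent): warms by 9.6 × 2.3 = 22.08°C, giving 20.56°C.
Net change vs windward start: 20.56 − 10.3 = +10.26°C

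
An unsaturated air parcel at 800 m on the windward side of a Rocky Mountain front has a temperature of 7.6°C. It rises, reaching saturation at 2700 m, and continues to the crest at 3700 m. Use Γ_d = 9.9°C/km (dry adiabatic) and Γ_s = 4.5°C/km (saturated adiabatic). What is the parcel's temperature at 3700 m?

-15.71°C

Dry to 2700 m: -9.9 × 1.9 km = -18.81°C, so T = -11.21°C.
Saturated to 3700 m: -4.5 × 1 km = -4.5°C, so T = -15.71°C.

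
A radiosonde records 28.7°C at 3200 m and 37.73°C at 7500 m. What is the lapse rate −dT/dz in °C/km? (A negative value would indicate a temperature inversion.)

-2.1°C/km

Γ = −ΔT/Δz = (28.7 − 37.73) / (7500 − 3200) m
  = -9.03°C / 4.3 km = -2.1°C/km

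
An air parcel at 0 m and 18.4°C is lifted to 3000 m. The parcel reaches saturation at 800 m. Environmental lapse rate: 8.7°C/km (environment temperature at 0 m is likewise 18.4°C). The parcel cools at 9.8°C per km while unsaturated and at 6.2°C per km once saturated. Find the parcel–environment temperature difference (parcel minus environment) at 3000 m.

+4.62°C (parcel warmer than environment)

Parcel:
  0–800 m, dry: Δz = 0.8 km ⇒ ΔT = -7.84°C; T = 10.56°C
  800–3000 m, saturated: Δz = 2.2 km ⇒ ΔT = -13.64°C; T = -3.08°C
Environment:
  0–3000 m, environment: Δz = 3 km ⇒ ΔT = -26.1°C; T = -7.7°C
T_parcel − T_env = -3.08 − (-7.7) = +4.62°C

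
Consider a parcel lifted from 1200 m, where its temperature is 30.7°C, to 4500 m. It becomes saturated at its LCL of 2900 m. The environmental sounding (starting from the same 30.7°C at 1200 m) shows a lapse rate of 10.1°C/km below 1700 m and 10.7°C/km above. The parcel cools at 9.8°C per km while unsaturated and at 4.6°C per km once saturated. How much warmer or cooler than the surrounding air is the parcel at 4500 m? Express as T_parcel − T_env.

+10.99°C (parcel warmer than environment)

Parcel:
  Dry to 2900 m: -9.8 × 1.7 km = -16.66°C, so T = 14.04°C.
  Saturated to 4500 m: -4.6 × 1.6 km = -7.36°C, so T = 6.68°C.
Environment:
  Environment, lower layer to 1700 m: -10.1 × 0.5 km = -5.05°C, so T = 25.65°C.
  Environment, upper layer to 4500 m: -10.7 × 2.8 km = -29.96°C, so T = -4.31°C.
T_parcel − T_env = 6.68 − (-4.31) = +10.99°C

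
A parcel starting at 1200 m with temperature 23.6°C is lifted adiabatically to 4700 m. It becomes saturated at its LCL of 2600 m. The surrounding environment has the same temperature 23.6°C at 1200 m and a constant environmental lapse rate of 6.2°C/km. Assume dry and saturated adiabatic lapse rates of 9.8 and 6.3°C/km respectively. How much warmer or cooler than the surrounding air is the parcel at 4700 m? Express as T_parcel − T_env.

Parcel:
  Dry to 2600 m: -9.8 × 1.4 km = -13.72°C, so T = 9.88°C.
  Saturated to 4700 m: -6.3 × 2.1 km = -13.23°C, so T = -3.35°C.
Environment:
  Environment to 4700 m: -6.2 × 3.5 km = -21.7°C, so T = 1.9°C.
T_parcel − T_env = -3.35 − 1.9 = -5.25°C

-5.25°C (parcel cooler than environment)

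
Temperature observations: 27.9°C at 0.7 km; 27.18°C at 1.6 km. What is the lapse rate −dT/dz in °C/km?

Γ = −ΔT/Δz = (27.9 − 27.18) / (1600 − 700) m
  = 0.72°C / 0.9 km = 0.8°C/km

0.8°C/km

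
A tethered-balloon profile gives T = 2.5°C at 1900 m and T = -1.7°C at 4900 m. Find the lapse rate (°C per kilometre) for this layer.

Γ = −ΔT/Δz = (2.5 − (-1.7)) / (4900 − 1900) m
  = 4.2°C / 3 km = 1.4°C/km

1.4°C/km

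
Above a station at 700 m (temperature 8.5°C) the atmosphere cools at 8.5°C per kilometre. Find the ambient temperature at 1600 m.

Environmental to 1600 m: -8.5 × 0.9 km = -7.65°C, so T = 0.85°C.

0.85°C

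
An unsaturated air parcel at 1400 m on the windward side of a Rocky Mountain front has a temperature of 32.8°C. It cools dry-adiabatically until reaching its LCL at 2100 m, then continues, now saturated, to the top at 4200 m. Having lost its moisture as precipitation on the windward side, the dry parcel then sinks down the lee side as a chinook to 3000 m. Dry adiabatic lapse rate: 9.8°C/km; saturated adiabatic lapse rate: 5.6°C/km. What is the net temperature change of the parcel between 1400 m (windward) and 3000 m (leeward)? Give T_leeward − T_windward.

1400 → 2100 m (dry, 9.8°C/km): ΔT = -9.8 × 0.7 = -6.86°C → T = 25.94°C
2100 → 4200 m (saturated, 5.6°C/km): ΔT = -5.6 × 2.1 = -11.76°C → T = 14.18°C
4200 → 3000 m (dry descent, 9.8°C/km): ΔT = +9.8 × 1.2 = +11.76°C → T = 25.94°C
Net change vs windward start: 25.94 − 32.8 = -6.86°C

-6.86°C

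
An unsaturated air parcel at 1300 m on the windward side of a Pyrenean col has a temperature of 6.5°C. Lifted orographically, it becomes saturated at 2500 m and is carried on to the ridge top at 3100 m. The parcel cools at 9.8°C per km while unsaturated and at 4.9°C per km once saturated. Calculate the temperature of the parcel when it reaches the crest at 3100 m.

-8.2°C

1300–2500 m, dry: Δz = 1.2 km ⇒ ΔT = -11.76°C; T = -5.26°C
2500–3100 m, saturated: Δz = 0.6 km ⇒ ΔT = -2.94°C; T = -8.2°C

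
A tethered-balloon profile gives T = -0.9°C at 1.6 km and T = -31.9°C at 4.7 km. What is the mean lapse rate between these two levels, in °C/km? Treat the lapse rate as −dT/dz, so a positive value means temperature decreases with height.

10°C/km

Γ = −ΔT/Δz = (-0.9 − (-31.9)) / (4700 − 1600) m
  = 31°C / 3.1 km = 10°C/km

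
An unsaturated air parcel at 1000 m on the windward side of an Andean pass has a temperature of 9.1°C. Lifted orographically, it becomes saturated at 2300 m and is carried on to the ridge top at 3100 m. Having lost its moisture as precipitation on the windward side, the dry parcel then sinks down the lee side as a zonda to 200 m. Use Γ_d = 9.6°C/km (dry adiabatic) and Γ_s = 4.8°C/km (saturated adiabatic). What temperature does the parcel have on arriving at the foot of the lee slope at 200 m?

1000–2300 m, dry: Δz = 1.3 km ⇒ ΔT = -12.48°C; T = -3.38°C
2300–3100 m, saturated: Δz = 0.8 km ⇒ ΔT = -3.84°C; T = -7.22°C
3100–200 m, dry descent: Δz = 2.9 km ⇒ ΔT = +27.84°C; T = 20.62°C

20.62°C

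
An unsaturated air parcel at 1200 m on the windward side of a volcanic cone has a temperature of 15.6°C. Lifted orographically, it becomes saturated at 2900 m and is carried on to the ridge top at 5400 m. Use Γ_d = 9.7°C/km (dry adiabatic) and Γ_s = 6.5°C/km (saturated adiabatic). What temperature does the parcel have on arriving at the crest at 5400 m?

Dry to 2900 m: -9.7 × 1.7 km = -16.49°C, so T = -0.89°C.
Saturated to 5400 m: -6.5 × 2.5 km = -16.25°C, so T = -17.14°C.

-17.14°C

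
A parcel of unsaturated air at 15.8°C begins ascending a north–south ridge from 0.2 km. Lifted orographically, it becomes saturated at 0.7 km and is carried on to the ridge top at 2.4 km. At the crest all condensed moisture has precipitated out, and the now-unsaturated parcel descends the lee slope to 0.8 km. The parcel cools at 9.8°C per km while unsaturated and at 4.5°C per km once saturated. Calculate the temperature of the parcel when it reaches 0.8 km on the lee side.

18.93°C

200–700 m, dry: Δz = 0.5 km ⇒ ΔT = -4.9°C; T = 10.9°C
700–2400 m, saturated: Δz = 1.7 km ⇒ ΔT = -7.65°C; T = 3.25°C
2400–800 m, dry descent: Δz = 1.6 km ⇒ ΔT = +15.68°C; T = 18.93°C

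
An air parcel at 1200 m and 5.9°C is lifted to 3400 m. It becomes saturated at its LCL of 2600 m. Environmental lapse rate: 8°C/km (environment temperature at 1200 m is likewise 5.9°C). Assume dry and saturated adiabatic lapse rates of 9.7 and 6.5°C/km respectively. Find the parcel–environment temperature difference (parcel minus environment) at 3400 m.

Parcel:
  1200–2600 m, dry: Δz = 1.4 km ⇒ ΔT = -13.58°C; T = -7.68°C
  2600–3400 m, saturated: Δz = 0.8 km ⇒ ΔT = -5.2°C; T = -12.88°C
Environment:
  1200–3400 m, environment: Δz = 2.2 km ⇒ ΔT = -17.6°C; T = -11.7°C
T_parcel − T_env = -12.88 − (-11.7) = -1.18°C

-1.18°C (parcel cooler than environment)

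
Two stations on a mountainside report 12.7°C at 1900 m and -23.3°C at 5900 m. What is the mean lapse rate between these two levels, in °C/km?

9°C/km

Γ = −ΔT/Δz = (12.7 − (-23.3)) / (5900 − 1900) m
  = 36°C / 4 km = 9°C/km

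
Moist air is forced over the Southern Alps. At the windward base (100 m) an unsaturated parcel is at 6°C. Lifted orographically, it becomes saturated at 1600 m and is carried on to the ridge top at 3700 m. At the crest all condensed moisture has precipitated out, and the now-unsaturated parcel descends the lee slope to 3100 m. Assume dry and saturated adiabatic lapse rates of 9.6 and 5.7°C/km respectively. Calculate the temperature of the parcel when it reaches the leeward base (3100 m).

From 100 m to 1600 m (dry): cools by 9.6 × 1.5 = 14.4°C, giving -8.4°C.
From 1600 m to 3700 m (saturated): cools by 5.7 × 2.1 = 11.97°C, giving -20.37°C.
From 3700 m to 3100 m (dry descent): warms by 9.6 × 0.6 = 5.76°C, giving -14.61°C.

-14.61°C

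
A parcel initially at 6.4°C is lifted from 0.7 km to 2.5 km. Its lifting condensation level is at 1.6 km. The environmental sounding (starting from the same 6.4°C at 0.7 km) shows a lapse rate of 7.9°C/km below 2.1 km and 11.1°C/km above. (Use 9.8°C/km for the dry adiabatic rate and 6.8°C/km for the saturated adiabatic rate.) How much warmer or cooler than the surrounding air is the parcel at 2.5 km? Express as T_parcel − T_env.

Parcel:
  From 700 m to 1600 m (dry): cools by 9.8 × 0.9 = 8.82°C, giving -2.42°C.
  From 1600 m to 2500 m (saturated): cools by 6.8 × 0.9 = 6.12°C, giving -8.54°C.
Environment:
  From 700 m to 2100 m (environment, lower layer): cools by 7.9 × 1.4 = 11.06°C, giving -4.66°C.
  From 2100 m to 2500 m (environment, upper layer): cools by 11.1 × 0.4 = 4.44°C, giving -9.1°C.
T_parcel − T_env = -8.54 − (-9.1) = +0.56°C

+0.56°C (parcel warmer than environment)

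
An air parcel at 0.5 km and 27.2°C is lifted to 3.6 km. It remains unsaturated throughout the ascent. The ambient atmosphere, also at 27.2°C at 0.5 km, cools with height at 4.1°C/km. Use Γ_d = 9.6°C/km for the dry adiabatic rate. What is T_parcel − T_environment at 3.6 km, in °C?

Parcel:
  From 500 m to 3600 m (dry): cools by 9.6 × 3.1 = 29.76°C, giving -2.56°C.
Environment:
  From 500 m to 3600 m (environment): cools by 4.1 × 3.1 = 12.71°C, giving 14.49°C.
T_parcel − T_env = -2.56 − 14.49 = -17.05°C

-17.05°C (parcel cooler than environment)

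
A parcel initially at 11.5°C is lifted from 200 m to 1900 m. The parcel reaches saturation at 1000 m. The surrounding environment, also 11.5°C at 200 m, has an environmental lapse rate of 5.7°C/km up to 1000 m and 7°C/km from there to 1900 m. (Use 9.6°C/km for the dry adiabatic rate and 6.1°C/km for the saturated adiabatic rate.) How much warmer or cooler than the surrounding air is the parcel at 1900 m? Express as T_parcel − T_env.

Parcel:
  200 → 1000 m (dry, 9.6°C/km): ΔT = -9.6 × 0.8 = -7.68°C → T = 3.82°C
  1000 → 1900 m (saturated, 6.1°C/km): ΔT = -6.1 × 0.9 = -5.49°C → T = -1.67°C
Environment:
  200 → 1000 m (environment, lower layer, 5.7°C/km): ΔT = -5.7 × 0.8 = -4.56°C → T = 6.94°C
  1000 → 1900 m (environment, upper layer, 7°C/km): ΔT = -7 × 0.9 = -6.3°C → T = 0.64°C
T_parcel − T_env = -1.67 − 0.64 = -2.31°C

-2.31°C (parcel cooler than environment)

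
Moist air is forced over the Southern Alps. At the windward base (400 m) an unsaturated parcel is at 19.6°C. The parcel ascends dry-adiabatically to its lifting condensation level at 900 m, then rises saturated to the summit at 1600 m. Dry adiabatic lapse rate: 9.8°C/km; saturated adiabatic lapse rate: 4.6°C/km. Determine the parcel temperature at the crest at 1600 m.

400 → 900 m (dry, 9.8°C/km): ΔT = -9.8 × 0.5 = -4.9°C → T = 14.7°C
900 → 1600 m (saturated, 4.6°C/km): ΔT = -4.6 × 0.7 = -3.22°C → T = 11.48°C

11.48°C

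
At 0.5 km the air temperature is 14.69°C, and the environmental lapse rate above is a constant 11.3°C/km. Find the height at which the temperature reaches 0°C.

1.8 km

Height above start = (14.69 − 0) / 11.3 = 1.3 km
Altitude = 500 m + 1300 m = 1800 m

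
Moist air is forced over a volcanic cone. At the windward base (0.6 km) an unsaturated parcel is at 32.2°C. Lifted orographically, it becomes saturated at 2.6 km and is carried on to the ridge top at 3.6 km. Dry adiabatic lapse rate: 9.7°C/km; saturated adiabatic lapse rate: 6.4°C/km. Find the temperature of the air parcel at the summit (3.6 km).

6.4°C

From 600 m to 2600 m (dry): cools by 9.7 × 2 = 19.4°C, giving 12.8°C.
From 2600 m to 3600 m (saturated): cools by 6.4 × 1 = 6.4°C, giving 6.4°C.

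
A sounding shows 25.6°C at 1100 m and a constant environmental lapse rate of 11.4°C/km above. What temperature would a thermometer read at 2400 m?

1100 → 2400 m (environmental, 11.4°C/km): ΔT = -11.4 × 1.3 = -14.82°C → T = 10.78°C

10.78°C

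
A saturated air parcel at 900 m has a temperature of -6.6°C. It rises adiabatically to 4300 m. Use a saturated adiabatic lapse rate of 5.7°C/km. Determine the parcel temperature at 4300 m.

-25.98°C

900–4300 m, saturated adiabatic: Δz = 3.4 km ⇒ ΔT = -19.38°C; T = -25.98°C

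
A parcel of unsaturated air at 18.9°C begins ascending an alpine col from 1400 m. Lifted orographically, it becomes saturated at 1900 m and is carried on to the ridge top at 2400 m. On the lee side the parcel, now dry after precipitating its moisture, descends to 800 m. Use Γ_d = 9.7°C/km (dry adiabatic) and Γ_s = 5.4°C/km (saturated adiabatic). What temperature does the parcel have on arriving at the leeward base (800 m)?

26.87°C

1400–1900 m, dry: Δz = 0.5 km ⇒ ΔT = -4.85°C; T = 14.05°C
1900–2400 m, saturated: Δz = 0.5 km ⇒ ΔT = -2.7°C; T = 11.35°C
2400–800 m, dry descent: Δz = 1.6 km ⇒ ΔT = +15.52°C; T = 26.87°C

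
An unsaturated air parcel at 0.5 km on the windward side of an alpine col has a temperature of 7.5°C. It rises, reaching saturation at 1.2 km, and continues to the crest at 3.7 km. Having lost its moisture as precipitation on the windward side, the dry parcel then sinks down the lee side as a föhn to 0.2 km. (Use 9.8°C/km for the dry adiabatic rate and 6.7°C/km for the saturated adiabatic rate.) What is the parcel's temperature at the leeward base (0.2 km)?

18.19°C

Dry to 1200 m: -9.8 × 0.7 km = -6.86°C, so T = 0.64°C.
Saturated to 3700 m: -6.7 × 2.5 km = -16.75°C, so T = -16.11°C.
Dry descent to 200 m: +9.8 × 3.5 km = +34.3°C, so T = 18.19°C.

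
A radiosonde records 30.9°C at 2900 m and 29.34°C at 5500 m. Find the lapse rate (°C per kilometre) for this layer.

0.6°C/km

Γ = −ΔT/Δz = (30.9 − 29.34) / (5500 − 2900) m
  = 1.56°C / 2.6 km = 0.6°C/km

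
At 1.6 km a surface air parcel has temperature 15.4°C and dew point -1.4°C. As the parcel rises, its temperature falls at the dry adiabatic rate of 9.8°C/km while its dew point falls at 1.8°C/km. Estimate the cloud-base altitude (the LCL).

T and T_d converge at 9.8 − 1.8 = 8°C per km
Height above start = (15.4 − (-1.4)) / 8 = 2.1 km
LCL altitude = 1600 m + 2100 m = 3700 m

3.7 km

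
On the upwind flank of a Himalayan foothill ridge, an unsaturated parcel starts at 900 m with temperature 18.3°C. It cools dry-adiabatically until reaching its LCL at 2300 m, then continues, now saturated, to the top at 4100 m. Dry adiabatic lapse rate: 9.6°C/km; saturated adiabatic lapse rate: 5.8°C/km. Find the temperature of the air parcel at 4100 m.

-5.58°C

From 900 m to 2300 m (dry): cools by 9.6 × 1.4 = 13.44°C, giving 4.86°C.
From 2300 m to 4100 m (saturated): cools by 5.8 × 1.8 = 10.44°C, giving -5.58°C.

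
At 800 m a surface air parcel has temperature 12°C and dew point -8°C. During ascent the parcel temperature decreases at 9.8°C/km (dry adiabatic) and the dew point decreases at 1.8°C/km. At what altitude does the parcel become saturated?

T and T_d converge at 9.8 − 1.8 = 8°C per km
Height above start = (12 − (-8)) / 8 = 2.5 km
LCL altitude = 800 m + 2500 m = 3300 m

3300 m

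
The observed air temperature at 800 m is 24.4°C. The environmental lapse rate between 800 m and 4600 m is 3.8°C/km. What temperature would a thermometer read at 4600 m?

From 800 m to 4600 m (environmental): cools by 3.8 × 3.8 = 14.44°C, giving 9.96°C.

9.96°C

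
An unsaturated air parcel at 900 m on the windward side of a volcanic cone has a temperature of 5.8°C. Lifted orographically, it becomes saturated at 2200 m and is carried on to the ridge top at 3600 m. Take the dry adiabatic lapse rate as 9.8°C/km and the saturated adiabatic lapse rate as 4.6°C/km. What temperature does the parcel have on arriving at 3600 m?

Dry to 2200 m: -9.8 × 1.3 km = -12.74°C, so T = -6.94°C.
Saturated to 3600 m: -4.6 × 1.4 km = -6.44°C, so T = -13.38°C.

-13.38°C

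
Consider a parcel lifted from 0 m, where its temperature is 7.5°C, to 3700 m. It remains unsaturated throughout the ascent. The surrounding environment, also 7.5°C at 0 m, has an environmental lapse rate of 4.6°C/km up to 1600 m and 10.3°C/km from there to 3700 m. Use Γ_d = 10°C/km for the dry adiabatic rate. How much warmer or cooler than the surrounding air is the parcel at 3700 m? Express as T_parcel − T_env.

Parcel:
  From 0 m to 3700 m (dry): cools by 10 × 3.7 = 37°C, giving -29.5°C.
Environment:
  From 0 m to 1600 m (environment, lower layer): cools by 4.6 × 1.6 = 7.36°C, giving 0.14°C.
  From 1600 m to 3700 m (environment, upper layer): cools by 10.3 × 2.1 = 21.63°C, giving -21.49°C.
T_parcel − T_env = -29.5 − (-21.49) = -8.01°C

-8.01°C (parcel cooler than environment)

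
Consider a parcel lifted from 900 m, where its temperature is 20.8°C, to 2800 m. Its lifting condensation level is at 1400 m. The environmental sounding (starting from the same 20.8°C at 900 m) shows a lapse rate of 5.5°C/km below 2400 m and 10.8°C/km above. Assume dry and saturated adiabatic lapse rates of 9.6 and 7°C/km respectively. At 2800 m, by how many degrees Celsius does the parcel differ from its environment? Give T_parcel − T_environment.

-2.03°C (parcel cooler than environment)

Parcel:
  From 900 m to 1400 m (dry): cools by 9.6 × 0.5 = 4.8°C, giving 16°C.
  From 1400 m to 2800 m (saturated): cools by 7 × 1.4 = 9.8°C, giving 6.2°C.
Environment:
  From 900 m to 2400 m (environment, lower layer): cools by 5.5 × 1.5 = 8.25°C, giving 12.55°C.
  From 2400 m to 2800 m (environment, upper layer): cools by 10.8 × 0.4 = 4.32°C, giving 8.23°C.
T_parcel − T_env = 6.2 − 8.23 = -2.03°C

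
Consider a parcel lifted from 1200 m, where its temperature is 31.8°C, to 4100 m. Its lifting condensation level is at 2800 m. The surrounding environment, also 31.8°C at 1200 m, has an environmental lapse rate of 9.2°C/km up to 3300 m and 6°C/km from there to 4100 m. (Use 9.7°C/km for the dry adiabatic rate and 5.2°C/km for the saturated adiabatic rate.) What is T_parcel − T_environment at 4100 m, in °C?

+1.84°C (parcel warmer than environment)

Parcel:
  Dry to 2800 m: -9.7 × 1.6 km = -15.52°C, so T = 16.28°C.
  Saturated to 4100 m: -5.2 × 1.3 km = -6.76°C, so T = 9.52°C.
Environment:
  Environment, lower layer to 3300 m: -9.2 × 2.1 km = -19.32°C, so T = 12.48°C.
  Environment, upper layer to 4100 m: -6 × 0.8 km = -4.8°C, so T = 7.68°C.
T_parcel − T_env = 9.52 − 7.68 = +1.84°C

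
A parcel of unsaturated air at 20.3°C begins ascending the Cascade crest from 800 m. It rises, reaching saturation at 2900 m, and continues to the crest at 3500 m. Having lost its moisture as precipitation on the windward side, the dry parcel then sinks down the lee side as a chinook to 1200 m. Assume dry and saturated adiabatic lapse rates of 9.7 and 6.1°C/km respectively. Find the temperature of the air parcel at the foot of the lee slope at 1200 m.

Dry to 2900 m: -9.7 × 2.1 km = -20.37°C, so T = -0.07°C.
Saturated to 3500 m: -6.1 × 0.6 km = -3.66°C, so T = -3.73°C.
Dry descent to 1200 m: +9.7 × 2.3 km = +22.31°C, so T = 18.58°C.

18.58°C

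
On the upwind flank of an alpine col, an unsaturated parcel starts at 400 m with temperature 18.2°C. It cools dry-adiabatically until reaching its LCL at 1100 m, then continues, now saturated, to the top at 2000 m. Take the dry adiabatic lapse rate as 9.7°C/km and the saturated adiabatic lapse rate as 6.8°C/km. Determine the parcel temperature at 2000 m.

5.29°C

400 → 1100 m (dry, 9.7°C/km): ΔT = -9.7 × 0.7 = -6.79°C → T = 11.41°C
1100 → 2000 m (saturated, 6.8°C/km): ΔT = -6.8 × 0.9 = -6.12°C → T = 5.29°C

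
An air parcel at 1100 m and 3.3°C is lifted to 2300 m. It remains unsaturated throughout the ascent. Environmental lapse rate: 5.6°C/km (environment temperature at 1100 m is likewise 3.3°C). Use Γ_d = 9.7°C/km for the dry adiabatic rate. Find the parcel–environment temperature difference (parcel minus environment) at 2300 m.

-4.92°C (parcel cooler than environment)

Parcel:
  Dry to 2300 m: -9.7 × 1.2 km = -11.64°C, so T = -8.34°C.
Environment:
  Environment to 2300 m: -5.6 × 1.2 km = -6.72°C, so T = -3.42°C.
T_parcel − T_env = -8.34 − (-3.42) = -4.92°C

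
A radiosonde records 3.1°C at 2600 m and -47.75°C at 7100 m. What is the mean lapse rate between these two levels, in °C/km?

Γ = −ΔT/Δz = (3.1 − (-47.75)) / (7100 − 2600) m
  = 50.85°C / 4.5 km = 11.3°C/km

11.3°C/km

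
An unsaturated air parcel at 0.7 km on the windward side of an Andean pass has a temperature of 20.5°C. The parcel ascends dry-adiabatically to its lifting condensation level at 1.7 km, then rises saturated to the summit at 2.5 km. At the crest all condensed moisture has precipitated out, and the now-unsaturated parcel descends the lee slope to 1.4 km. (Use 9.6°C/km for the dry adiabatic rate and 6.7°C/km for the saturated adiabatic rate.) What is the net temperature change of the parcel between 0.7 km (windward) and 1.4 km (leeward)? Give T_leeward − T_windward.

-4.4°C

700–1700 m, dry: Δz = 1 km ⇒ ΔT = -9.6°C; T = 10.9°C
1700–2500 m, saturated: Δz = 0.8 km ⇒ ΔT = -5.36°C; T = 5.54°C
2500–1400 m, dry descent: Δz = 1.1 km ⇒ ΔT = +10.56°C; T = 16.1°C
Net change vs windward start: 16.1 − 20.5 = -4.4°C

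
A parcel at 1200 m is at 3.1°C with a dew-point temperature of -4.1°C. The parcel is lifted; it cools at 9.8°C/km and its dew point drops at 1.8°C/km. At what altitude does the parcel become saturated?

2100 m

T and T_d converge at 9.8 − 1.8 = 8°C per km
Height above start = (3.1 − (-4.1)) / 8 = 0.9 km
LCL altitude = 1200 m + 900 m = 2100 m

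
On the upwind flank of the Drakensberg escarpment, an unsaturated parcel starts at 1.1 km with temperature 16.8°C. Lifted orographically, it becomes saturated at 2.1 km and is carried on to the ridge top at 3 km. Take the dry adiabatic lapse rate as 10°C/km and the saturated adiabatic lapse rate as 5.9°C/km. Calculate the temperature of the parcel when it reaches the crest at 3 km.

1.49°C

Dry to 2100 m: -10 × 1 km = -10°C, so T = 6.8°C.
Saturated to 3000 m: -5.9 × 0.9 km = -5.31°C, so T = 1.49°C.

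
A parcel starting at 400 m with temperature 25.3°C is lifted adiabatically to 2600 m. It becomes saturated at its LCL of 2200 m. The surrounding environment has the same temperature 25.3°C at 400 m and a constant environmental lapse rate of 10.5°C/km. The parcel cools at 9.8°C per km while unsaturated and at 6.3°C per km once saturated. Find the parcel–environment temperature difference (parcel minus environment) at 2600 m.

Parcel:
  400 → 2200 m (dry, 9.8°C/km): ΔT = -9.8 × 1.8 = -17.64°C → T = 7.66°C
  2200 → 2600 m (saturated, 6.3°C/km): ΔT = -6.3 × 0.4 = -2.52°C → T = 5.14°C
Environment:
  400 → 2600 m (environment, 10.5°C/km): ΔT = -10.5 × 2.2 = -23.1°C → T = 2.2°C
T_parcel − T_env = 5.14 − 2.2 = +2.94°C

+2.94°C (parcel warmer than environment)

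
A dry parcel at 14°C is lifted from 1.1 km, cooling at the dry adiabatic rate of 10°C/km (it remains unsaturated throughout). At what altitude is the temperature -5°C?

Height above start = (14 − (-5)) / 10 = 1.9 km
Altitude = 1100 m + 1900 m = 3000 m

3 km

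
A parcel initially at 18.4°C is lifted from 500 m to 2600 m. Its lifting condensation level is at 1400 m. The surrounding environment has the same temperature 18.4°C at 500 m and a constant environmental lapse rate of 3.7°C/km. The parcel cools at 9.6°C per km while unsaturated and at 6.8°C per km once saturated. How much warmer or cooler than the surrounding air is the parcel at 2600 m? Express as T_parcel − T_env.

Parcel:
  Dry to 1400 m: -9.6 × 0.9 km = -8.64°C, so T = 9.76°C.
  Saturated to 2600 m: -6.8 × 1.2 km = -8.16°C, so T = 1.6°C.
Environment:
  Environment to 2600 m: -3.7 × 2.1 km = -7.77°C, so T = 10.63°C.
T_parcel − T_env = 1.6 − 10.63 = -9.03°C

-9.03°C (parcel cooler than environment)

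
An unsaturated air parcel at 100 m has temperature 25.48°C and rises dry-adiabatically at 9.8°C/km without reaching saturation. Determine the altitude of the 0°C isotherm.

Height above start = (25.48 − 0) / 9.8 = 2.6 km
Altitude = 100 m + 2600 m = 2700 m

2700 m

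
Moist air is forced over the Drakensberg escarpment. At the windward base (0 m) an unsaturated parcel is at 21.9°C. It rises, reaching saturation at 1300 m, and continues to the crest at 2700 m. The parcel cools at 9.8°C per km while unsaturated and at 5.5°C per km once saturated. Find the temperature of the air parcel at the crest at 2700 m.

0–1300 m, dry: Δz = 1.3 km ⇒ ΔT = -12.74°C; T = 9.16°C
1300–2700 m, saturated: Δz = 1.4 km ⇒ ΔT = -7.7°C; T = 1.46°C

1.46°C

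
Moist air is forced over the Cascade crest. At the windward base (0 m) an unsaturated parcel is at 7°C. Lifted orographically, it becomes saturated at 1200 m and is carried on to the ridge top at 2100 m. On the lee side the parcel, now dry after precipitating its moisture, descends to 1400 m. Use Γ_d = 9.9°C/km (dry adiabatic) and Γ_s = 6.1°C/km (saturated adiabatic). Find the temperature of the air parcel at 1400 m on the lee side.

-3.44°C

0–1200 m, dry: Δz = 1.2 km ⇒ ΔT = -11.88°C; T = -4.88°C
1200–2100 m, saturated: Δz = 0.9 km ⇒ ΔT = -5.49°C; T = -10.37°C
2100–1400 m, dry descent: Δz = 0.7 km ⇒ ΔT = +6.93°C; T = -3.44°C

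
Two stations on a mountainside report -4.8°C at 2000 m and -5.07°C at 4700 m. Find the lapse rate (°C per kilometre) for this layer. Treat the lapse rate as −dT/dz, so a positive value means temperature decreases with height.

0.1°C/km

Γ = −ΔT/Δz = (-4.8 − (-5.07)) / (4700 − 2000) m
  = 0.27°C / 2.7 km = 0.1°C/km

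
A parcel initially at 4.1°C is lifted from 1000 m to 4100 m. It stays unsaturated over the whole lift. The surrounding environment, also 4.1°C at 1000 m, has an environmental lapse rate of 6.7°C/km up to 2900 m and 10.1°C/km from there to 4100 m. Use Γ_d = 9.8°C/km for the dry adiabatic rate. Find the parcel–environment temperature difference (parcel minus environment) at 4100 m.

Parcel:
  1000–4100 m, dry: Δz = 3.1 km ⇒ ΔT = -30.38°C; T = -26.28°C
Environment:
  1000–2900 m, environment, lower layer: Δz = 1.9 km ⇒ ΔT = -12.73°C; T = -8.63°C
  2900–4100 m, environment, upper layer: Δz = 1.2 km ⇒ ΔT = -12.12°C; T = -20.75°C
T_parcel − T_env = -26.28 − (-20.75) = -5.53°C

-5.53°C (parcel cooler than environment)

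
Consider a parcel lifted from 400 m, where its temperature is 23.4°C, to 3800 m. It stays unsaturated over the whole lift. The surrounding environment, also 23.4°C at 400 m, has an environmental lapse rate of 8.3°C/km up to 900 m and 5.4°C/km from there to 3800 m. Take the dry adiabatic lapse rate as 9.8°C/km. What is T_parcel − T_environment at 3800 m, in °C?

-13.51°C (parcel cooler than environment)

Parcel:
  400 → 3800 m (dry, 9.8°C/km): ΔT = -9.8 × 3.4 = -33.32°C → T = -9.92°C
Environment:
  400 → 900 m (environment, lower layer, 8.3°C/km): ΔT = -8.3 × 0.5 = -4.15°C → T = 19.25°C
  900 → 3800 m (environment, upper layer, 5.4°C/km): ΔT = -5.4 × 2.9 = -15.66°C → T = 3.59°C
T_parcel − T_env = -9.92 − 3.59 = -13.51°C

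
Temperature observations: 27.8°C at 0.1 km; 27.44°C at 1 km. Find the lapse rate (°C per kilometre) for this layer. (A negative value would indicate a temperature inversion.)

Γ = −ΔT/Δz = (27.8 − 27.44) / (1000 − 100) m
  = 0.36°C / 0.9 km = 0.4°C/km

0.4°C/km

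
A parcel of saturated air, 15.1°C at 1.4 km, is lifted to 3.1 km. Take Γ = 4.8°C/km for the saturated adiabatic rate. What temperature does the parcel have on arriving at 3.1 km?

6.94°C

1400–3100 m, saturated adiabatic: Δz = 1.7 km ⇒ ΔT = -8.16°C; T = 6.94°C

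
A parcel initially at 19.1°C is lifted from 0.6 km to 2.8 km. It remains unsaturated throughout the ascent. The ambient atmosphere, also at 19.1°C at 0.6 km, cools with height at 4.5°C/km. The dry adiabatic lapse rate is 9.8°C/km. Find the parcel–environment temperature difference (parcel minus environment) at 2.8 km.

Parcel:
  Dry to 2800 m: -9.8 × 2.2 km = -21.56°C, so T = -2.46°C.
Environment:
  Environment to 2800 m: -4.5 × 2.2 km = -9.9°C, so T = 9.2°C.
T_parcel − T_env = -2.46 − 9.2 = -11.66°C

-11.66°C (parcel cooler than environment)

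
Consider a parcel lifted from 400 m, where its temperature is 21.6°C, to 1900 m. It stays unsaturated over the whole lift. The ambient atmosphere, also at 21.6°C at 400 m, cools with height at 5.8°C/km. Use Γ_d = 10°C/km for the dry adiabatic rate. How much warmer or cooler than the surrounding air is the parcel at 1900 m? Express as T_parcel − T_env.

Parcel:
  From 400 m to 1900 m (dry): cools by 10 × 1.5 = 15°C, giving 6.6°C.
Environment:
  From 400 m to 1900 m (environment): cools by 5.8 × 1.5 = 8.7°C, giving 12.9°C.
T_parcel − T_env = 6.6 − 12.9 = -6.3°C

-6.3°C (parcel cooler than environment)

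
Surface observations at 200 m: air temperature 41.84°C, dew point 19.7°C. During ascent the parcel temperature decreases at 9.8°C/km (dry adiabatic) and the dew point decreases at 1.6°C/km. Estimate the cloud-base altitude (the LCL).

T and T_d converge at 9.8 − 1.6 = 8.2°C per km
Height above start = (41.84 − 19.7) / 8.2 = 2.7 km
LCL altitude = 200 m + 2700 m = 2900 m

2900 m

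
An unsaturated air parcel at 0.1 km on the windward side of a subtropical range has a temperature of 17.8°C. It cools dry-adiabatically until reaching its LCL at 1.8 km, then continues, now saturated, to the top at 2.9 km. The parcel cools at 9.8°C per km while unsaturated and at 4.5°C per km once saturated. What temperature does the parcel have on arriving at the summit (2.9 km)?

-3.81°C

100–1800 m, dry: Δz = 1.7 km ⇒ ΔT = -16.66°C; T = 1.14°C
1800–2900 m, saturated: Δz = 1.1 km ⇒ ΔT = -4.95°C; T = -3.81°C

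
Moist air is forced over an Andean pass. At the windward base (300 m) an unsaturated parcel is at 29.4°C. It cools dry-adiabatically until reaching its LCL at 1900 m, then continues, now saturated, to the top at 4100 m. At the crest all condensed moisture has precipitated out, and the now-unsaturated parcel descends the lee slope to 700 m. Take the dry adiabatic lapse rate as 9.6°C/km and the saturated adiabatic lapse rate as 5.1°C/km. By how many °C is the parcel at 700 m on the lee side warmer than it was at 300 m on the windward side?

300–1900 m, dry: Δz = 1.6 km ⇒ ΔT = -15.36°C; T = 14.04°C
1900–4100 m, saturated: Δz = 2.2 km ⇒ ΔT = -11.22°C; T = 2.82°C
4100–700 m, dry descent: Δz = 3.4 km ⇒ ΔT = +32.64°C; T = 35.46°C
Net change vs windward start: 35.46 − 29.4 = +6.06°C

+6.06°C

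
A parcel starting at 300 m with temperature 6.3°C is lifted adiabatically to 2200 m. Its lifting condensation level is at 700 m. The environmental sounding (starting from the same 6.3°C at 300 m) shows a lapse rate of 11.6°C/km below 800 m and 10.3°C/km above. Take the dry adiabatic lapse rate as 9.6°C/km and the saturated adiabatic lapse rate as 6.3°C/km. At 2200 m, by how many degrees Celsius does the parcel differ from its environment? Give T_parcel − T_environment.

Parcel:
  From 300 m to 700 m (dry): cools by 9.6 × 0.4 = 3.84°C, giving 2.46°C.
  From 700 m to 2200 m (saturated): cools by 6.3 × 1.5 = 9.45°C, giving -6.99°C.
Environment:
  From 300 m to 800 m (environment, lower layer): cools by 11.6 × 0.5 = 5.8°C, giving 0.5°C.
  From 800 m to 2200 m (environment, upper layer): cools by 10.3 × 1.4 = 14.42°C, giving -13.92°C.
T_parcel − T_env = -6.99 − (-13.92) = +6.93°C

+6.93°C (parcel warmer than environment)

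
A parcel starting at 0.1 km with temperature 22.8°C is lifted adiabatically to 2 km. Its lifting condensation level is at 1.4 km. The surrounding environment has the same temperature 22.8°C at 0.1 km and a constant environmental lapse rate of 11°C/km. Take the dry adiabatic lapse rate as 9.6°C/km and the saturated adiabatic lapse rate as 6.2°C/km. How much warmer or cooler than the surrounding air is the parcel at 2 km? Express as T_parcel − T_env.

+4.7°C (parcel warmer than environment)

Parcel:
  From 100 m to 1400 m (dry): cools by 9.6 × 1.3 = 12.48°C, giving 10.32°C.
  From 1400 m to 2000 m (saturated): cools by 6.2 × 0.6 = 3.72°C, giving 6.6°C.
Environment:
  From 100 m to 2000 m (environment): cools by 11 × 1.9 = 20.9°C, giving 1.9°C.
T_parcel − T_env = 6.6 − 1.9 = +4.7°C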